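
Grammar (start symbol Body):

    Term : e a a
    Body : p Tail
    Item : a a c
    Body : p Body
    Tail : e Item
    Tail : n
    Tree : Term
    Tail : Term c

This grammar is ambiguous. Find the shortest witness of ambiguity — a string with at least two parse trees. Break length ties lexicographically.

p e a a c

length 2: no string has ≥2 trees
length 3: no string has ≥2 trees
length 4: no string has ≥2 trees
length 5: p e a a c has 2 parse trees

Two derivations of p e a a c:
  Body ⇒ p Tail ⇒ p e Item ⇒ p e a a c
  Body ⇒ p Tail ⇒ p Term c ⇒ p e a a c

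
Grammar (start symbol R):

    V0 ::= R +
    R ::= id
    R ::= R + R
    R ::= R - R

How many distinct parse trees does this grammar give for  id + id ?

Parse trees for id + id:
  [R [R id] + [R id]]

1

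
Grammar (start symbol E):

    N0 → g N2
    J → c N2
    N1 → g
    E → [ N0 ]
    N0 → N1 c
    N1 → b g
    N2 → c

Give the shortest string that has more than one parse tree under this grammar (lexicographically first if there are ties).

length 4: [ g c ] has 2 parse trees

Two derivations of [ g c ]:
  E ⇒ [ N0 ] ⇒ [ g N2 ] ⇒ [ g c ]
  E ⇒ [ N0 ] ⇒ [ N1 c ] ⇒ [ g c ]

[ g c ]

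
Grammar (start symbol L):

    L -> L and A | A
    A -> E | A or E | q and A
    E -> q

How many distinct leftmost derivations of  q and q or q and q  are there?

Parse trees for q and q or q and q:
  [L [L [L [A [E q]]] and [A [A [E q]] or [E q]]] and [A [E q]]]
  [L [L [A [A q and [A [E q]]] or [E q]]] and [A [E q]]]
  [L [L [A q and [A [A [E q]] or [E q]]]] and [A [E q]]]

3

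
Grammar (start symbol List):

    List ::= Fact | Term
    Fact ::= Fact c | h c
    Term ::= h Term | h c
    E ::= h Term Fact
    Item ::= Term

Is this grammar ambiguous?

Witness: h c

Derivation 1: List ⇒ Fact ⇒ h c
Derivation 2: List ⇒ Term ⇒ h c

Two distinct leftmost derivations for the same string.

Ambiguous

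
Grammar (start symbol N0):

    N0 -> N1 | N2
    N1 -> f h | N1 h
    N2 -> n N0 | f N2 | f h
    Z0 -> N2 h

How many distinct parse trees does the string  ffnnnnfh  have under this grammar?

2

Parse trees for ffnnnnfh:
  [N0 [N2 f [N2 f [N2 n [N0 [N2 n [N0 [N2 n [N0 [N2 n [N0 [N1 f h]]]]]]]]]]]]
  [N0 [N2 f [N2 f [N2 n [N0 [N2 n [N0 [N2 n [N0 [N2 n [N0 [N2 f h]]]]]]]]]]]]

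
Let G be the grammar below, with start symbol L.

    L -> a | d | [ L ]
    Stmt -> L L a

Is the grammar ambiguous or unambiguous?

Only L is reachable from L; ignoring the rest: Each string is a nest of matched brackets around a single atom. An opening bracket forces the recursive rule; an atom forces the base rule.

Unambiguous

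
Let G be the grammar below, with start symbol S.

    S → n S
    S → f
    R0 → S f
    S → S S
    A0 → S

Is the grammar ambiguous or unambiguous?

Ambiguous

Witness: f f f

Derivation 1: S ⇒ S S ⇒ f S ⇒ f S S ⇒ f f S ⇒ f f f
Derivation 2: S ⇒ S S ⇒ S S S ⇒ f S S ⇒ f f S ⇒ f f f

Two distinct leftmost derivations for the same string.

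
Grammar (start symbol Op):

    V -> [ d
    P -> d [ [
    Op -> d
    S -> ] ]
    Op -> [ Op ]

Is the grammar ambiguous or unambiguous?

Unambiguous

(S, V, P are unreachable from Op, so their rules don't affect L(Op).) L(Op) is { openⁿ atom closeⁿ : n ≥ 0 }. The bracket depth fixes n, and the derivation is forced at every step.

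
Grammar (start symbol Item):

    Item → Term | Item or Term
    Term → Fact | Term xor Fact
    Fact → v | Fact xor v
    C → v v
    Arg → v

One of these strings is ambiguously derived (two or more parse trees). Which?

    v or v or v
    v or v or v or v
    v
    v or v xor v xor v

v or v or v: 1 tree
v or v or v or v: 1 tree
v: 1 tree
v or v xor v xor v: 4 trees

v or v xor v xor v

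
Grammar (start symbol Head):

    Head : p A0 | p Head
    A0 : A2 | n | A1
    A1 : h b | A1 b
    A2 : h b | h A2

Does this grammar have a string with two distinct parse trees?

Ambiguous

Witness: p h b

Derivation 1: Head ⇒ p A0 ⇒ p A2 ⇒ p h b
Derivation 2: Head ⇒ p A0 ⇒ p A1 ⇒ p h b

Two distinct leftmost derivations for the same string.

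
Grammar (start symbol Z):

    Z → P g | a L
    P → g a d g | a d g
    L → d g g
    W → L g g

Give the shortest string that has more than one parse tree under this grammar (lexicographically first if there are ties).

a d g g

length 4: a d g g has 2 parse trees

Two derivations of a d g g:
  Z ⇒ P g ⇒ a d g g
  Z ⇒ a L ⇒ a d g g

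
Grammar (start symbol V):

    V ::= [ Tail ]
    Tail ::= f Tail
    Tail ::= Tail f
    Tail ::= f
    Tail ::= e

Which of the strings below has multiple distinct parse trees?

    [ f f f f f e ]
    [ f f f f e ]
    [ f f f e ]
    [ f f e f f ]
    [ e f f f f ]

[ f f e f f ]

[ f f f f f e ]: 1 tree
[ f f f f e ]: 1 tree
[ f f f e ]: 1 tree
[ f f e f f ]: 6 trees
[ e f f f f ]: 1 tree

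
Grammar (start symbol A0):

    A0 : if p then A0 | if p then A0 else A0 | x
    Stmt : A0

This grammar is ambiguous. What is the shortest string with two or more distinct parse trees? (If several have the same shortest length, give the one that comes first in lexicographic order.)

length 1: no string has ≥2 trees
length 4: no string has ≥2 trees
length 6: no string has ≥2 trees
length 7: no string has ≥2 trees
length 9: if p then if p then x else x has 2 parse trees

Two derivations of if p then if p then x else x:
  A0 ⇒ if p then A0 ⇒ if p then if p then A0 else A0 ⇒ if p then if p then x else A0 ⇒ if p then if p then x else x
  A0 ⇒ if p then A0 else A0 ⇒ if p then if p then A0 else A0 ⇒ if p then if p then x else A0 ⇒ if p then if p then x else x

if p then if p then x else x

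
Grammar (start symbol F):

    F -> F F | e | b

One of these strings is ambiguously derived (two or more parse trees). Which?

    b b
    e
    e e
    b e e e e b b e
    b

b b: 1 tree
e: 1 tree
e e: 1 tree
b e e e e b b e: 429 trees
b: 1 tree

b e e e e b b e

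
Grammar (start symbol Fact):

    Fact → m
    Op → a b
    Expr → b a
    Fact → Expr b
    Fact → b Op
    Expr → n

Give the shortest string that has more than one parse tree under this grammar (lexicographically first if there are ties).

b a b

length 1: no string has ≥2 trees
length 2: no string has ≥2 trees
length 3: b a b has 2 parse trees

Two derivations of b a b:
  Fact ⇒ Expr b ⇒ b a b
  Fact ⇒ b Op ⇒ b a b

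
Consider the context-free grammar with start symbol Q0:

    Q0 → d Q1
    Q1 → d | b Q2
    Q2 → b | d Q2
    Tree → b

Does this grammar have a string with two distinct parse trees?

Unambiguous

(Tree is unreachable from Q0, so its rules don't affect L(Q0).) The reachable rules are right-linear with at most one rule per (nonterminal, next-terminal) pair. Each input token forces the next rule, so parsing is deterministic.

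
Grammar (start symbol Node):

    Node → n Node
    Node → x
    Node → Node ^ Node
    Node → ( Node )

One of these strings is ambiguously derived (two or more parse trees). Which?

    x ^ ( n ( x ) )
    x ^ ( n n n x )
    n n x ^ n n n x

n n x ^ n n n x

x ^ ( n ( x ) ): 1 tree
x ^ ( n n n x ): 1 tree
n n x ^ n n n x: 3 trees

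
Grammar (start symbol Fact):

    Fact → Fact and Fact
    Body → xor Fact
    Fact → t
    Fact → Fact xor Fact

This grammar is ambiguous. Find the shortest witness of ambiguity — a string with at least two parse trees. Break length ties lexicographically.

length 1: no string has ≥2 trees
length 3: no string has ≥2 trees
length 5: t and t and t has 2 parse trees

Two derivations of t and t and t:
  Fact ⇒ Fact and Fact ⇒ Fact and Fact and Fact ⇒ t and Fact and Fact ⇒ t and t and Fact ⇒ t and t and t
  Fact ⇒ Fact and Fact ⇒ t and Fact ⇒ t and Fact and Fact ⇒ t and t and Fact ⇒ t and t and t

t and t and t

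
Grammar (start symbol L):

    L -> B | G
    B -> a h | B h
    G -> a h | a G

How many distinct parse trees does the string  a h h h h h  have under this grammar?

1

Parse trees for a h h h h h:
  [L [B [B [B [B [B a h] h] h] h] h]]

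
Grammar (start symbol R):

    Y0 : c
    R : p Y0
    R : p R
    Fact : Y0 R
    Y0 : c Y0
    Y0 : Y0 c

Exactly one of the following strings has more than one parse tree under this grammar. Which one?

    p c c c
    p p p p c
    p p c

p c c c: 4 trees
p p p p c: 1 tree
p p c: 1 tree

p c c c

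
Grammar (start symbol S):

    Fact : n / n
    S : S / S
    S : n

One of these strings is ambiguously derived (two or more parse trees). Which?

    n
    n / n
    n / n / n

n / n / n

n: 1 tree
n / n: 1 tree
n / n / n: 2 trees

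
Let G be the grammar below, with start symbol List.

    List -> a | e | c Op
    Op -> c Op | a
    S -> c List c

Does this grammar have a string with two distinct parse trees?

(S is unreachable from List, so its rules don't affect L(List).) The reachable rules are right-linear with at most one rule per (nonterminal, next-terminal) pair. Each input token forces the next rule, so parsing is deterministic.

Unambiguous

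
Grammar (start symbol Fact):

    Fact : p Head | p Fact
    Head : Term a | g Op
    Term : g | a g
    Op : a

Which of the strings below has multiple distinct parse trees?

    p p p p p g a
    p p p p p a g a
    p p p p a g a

p p p p p g a: 2 trees
p p p p p a g a: 1 tree
p p p p a g a: 1 tree

p p p p p g a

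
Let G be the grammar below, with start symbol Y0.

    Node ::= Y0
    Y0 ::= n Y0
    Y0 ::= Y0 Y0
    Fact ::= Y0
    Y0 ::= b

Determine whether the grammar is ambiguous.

Ambiguous

Witness: b b b

Derivation 1: Y0 ⇒ Y0 Y0 ⇒ Y0 Y0 Y0 ⇒ b Y0 Y0 ⇒ b b Y0 ⇒ b b b
Derivation 2: Y0 ⇒ Y0 Y0 ⇒ b Y0 ⇒ b Y0 Y0 ⇒ b b Y0 ⇒ b b b

Two distinct leftmost derivations for the same string.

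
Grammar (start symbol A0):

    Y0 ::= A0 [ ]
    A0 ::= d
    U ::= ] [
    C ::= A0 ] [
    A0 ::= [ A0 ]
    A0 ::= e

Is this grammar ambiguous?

Unambiguous

Only A0 is reachable from A0; ignoring the rest: Each string is a nest of matched brackets around a single atom. An opening bracket forces the recursive rule; an atom forces the base rule.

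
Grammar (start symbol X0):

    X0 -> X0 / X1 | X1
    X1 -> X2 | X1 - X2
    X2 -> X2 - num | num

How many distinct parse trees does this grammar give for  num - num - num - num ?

Parse trees for num - num - num - num:
  [X0 [X1 [X2 [X2 [X2 [X2 num] - num] - num] - num]]]
  [X0 [X1 [X1 [X2 num]] - [X2 [X2 [X2 num] - num] - num]]]
  [X0 [X1 [X1 [X2 [X2 num] - num]] - [X2 [X2 num] - num]]]
  [X0 [X1 [X1 [X1 [X2 num]] - [X2 num]] - [X2 [X2 num] - num]]]
  [X0 [X1 [X1 [X2 [X2 [X2 num] - num] - num]] - [X2 num]]]
  [X0 [X1 [X1 [X1 [X2 num]] - [X2 [X2 num] - num]] - [X2 num]]]
  [X0 [X1 [X1 [X1 [X2 [X2 num] - num]] - [X2 num]] - [X2 num]]]
  [X0 [X1 [X1 [X1 [X1 [X2 num]] - [X2 num]] - [X2 num]] - [X2 num]]]

8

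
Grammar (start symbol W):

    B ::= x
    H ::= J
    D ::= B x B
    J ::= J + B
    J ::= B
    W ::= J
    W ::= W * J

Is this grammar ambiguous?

Unambiguous

(H, D are unreachable from W, so their rules don't affect L(W).) W → W * J | J  ;  J → J + B | B  — a left-associative chain with B at the bottom. Each string factors uniquely by precedence.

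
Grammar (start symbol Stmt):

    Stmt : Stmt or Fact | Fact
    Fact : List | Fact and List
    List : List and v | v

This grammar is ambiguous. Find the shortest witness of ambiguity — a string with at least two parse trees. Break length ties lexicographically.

v and v

length 1: no string has ≥2 trees
length 3: v and v has 2 parse trees

Two derivations of v and v:
  Stmt ⇒ Fact ⇒ List ⇒ List and v ⇒ v and v
  Stmt ⇒ Fact ⇒ Fact and List ⇒ List and List ⇒ v and List ⇒ v and v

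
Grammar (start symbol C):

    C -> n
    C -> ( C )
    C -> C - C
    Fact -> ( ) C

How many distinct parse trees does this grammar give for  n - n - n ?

2

Parse trees for n - n - n:
  [C [C n] - [C [C n] - [C n]]]
  [C [C [C n] - [C n]] - [C n]]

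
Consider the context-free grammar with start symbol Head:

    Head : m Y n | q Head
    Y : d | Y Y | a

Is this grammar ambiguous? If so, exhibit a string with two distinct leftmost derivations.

Witness: m a a a n

Derivation 1: Head ⇒ m Y n ⇒ m Y Y n ⇒ m Y Y Y n ⇒ m a Y Y n ⇒ m a a Y n ⇒ m a a a n
Derivation 2: Head ⇒ m Y n ⇒ m Y Y n ⇒ m a Y n ⇒ m a Y Y n ⇒ m a a Y n ⇒ m a a a n

Two distinct leftmost derivations for the same string.

Ambiguous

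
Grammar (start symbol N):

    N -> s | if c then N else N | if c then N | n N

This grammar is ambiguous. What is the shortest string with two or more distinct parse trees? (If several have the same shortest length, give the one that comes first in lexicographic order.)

length 1: no string has ≥2 trees
length 2: no string has ≥2 trees
length 3: no string has ≥2 trees
length 4: no string has ≥2 trees
length 5: no string has ≥2 trees
length 6: no string has ≥2 trees
length 7: no string has ≥2 trees
length 8: no string has ≥2 trees
length 9: if c then if c then s else s has 2 parse trees

Two derivations of if c then if c then s else s:
  N ⇒ if c then N else N ⇒ if c then if c then N else N ⇒ if c then if c then s else N ⇒ if c then if c then s else s
  N ⇒ if c then N ⇒ if c then if c then N else N ⇒ if c then if c then s else N ⇒ if c then if c then s else s

if c then if c then s else s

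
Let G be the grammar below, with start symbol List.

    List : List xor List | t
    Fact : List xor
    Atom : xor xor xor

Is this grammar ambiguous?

Ambiguous

Witness: t xor t xor t

Derivation 1: List ⇒ List xor List ⇒ List xor List xor List ⇒ t xor List xor List ⇒ t xor t xor List ⇒ t xor t xor t
Derivation 2: List ⇒ List xor List ⇒ t xor List ⇒ t xor List xor List ⇒ t xor t xor List ⇒ t xor t xor t

Two distinct leftmost derivations for the same string.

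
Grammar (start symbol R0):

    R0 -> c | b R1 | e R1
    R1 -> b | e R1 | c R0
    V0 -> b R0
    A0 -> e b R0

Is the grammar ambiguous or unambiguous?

Only R0, R1 are reachable from R0; ignoring the rest: Each reachable nonterminal has at most one production per leading terminal, and all productions are right-linear; the derivation is determined token-by-token.

Unambiguous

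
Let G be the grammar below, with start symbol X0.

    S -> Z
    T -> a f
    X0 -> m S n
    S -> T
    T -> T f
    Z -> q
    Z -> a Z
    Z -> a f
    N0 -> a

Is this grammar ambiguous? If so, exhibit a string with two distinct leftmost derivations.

Witness: m a f n

Derivation 1: X0 ⇒ m S n ⇒ m Z n ⇒ m a f n
Derivation 2: X0 ⇒ m S n ⇒ m T n ⇒ m a f n

Two distinct leftmost derivations for the same string.

Ambiguous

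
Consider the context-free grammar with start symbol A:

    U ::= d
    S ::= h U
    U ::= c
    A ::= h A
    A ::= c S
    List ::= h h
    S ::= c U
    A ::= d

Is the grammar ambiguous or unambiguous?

Only A, S, U are reachable from A; ignoring the rest: Restricted to the reachable nonterminals, every rule has the form A → t or A → t B, and no two rules for the same A share a first terminal. The grammar encodes a DFA — one run per string.

Unambiguous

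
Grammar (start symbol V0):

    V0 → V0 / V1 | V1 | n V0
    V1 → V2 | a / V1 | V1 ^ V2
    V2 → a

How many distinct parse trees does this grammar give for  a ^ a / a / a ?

Parse trees for a ^ a / a / a:
  [V0 [V0 [V1 [V1 [V2 a]] ^ [V2 a]]] / [V1 a / [V1 [V2 a]]]]
  [V0 [V0 [V0 [V1 [V1 [V2 a]] ^ [V2 a]]] / [V1 [V2 a]]] / [V1 [V2 a]]]

2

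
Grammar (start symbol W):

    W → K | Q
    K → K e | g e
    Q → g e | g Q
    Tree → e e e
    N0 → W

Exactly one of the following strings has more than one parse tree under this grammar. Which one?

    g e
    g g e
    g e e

g e: 2 trees
g g e: 1 tree
g e e: 1 tree

g e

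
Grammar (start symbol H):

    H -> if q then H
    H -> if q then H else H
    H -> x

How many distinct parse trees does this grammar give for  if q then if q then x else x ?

Parse trees for if q then if q then x else x:
  [H if q then [H if q then [H x] else [H x]]]
  [H if q then [H if q then [H x]] else [H x]]

2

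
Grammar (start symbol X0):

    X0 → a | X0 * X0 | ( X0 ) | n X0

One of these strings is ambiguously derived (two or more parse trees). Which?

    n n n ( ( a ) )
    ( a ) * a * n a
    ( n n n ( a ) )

( a ) * a * n a

n n n ( ( a ) ): 1 tree
( a ) * a * n a: 2 trees
( n n n ( a ) ): 1 tree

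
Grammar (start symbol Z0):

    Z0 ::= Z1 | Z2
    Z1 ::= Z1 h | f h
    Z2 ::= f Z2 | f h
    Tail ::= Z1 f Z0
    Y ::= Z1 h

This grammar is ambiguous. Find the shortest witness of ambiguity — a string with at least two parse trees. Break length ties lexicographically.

length 2: f h has 2 parse trees

Two derivations of f h:
  Z0 ⇒ Z1 ⇒ f h
  Z0 ⇒ Z2 ⇒ f h

f h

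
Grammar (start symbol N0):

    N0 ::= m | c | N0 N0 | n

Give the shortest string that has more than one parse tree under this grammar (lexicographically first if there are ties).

length 1: no string has ≥2 trees
length 2: no string has ≥2 trees
length 3: c c c has 2 parse trees

Two derivations of c c c:
  N0 ⇒ N0 N0 ⇒ c N0 ⇒ c N0 N0 ⇒ c c N0 ⇒ c c c
  N0 ⇒ N0 N0 ⇒ N0 N0 N0 ⇒ c N0 N0 ⇒ c c N0 ⇒ c c c

c c c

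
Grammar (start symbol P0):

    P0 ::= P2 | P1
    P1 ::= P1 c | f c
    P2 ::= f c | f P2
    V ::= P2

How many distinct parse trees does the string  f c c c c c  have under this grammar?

1

Parse trees for f c c c c c:
  [P0 [P1 [P1 [P1 [P1 [P1 f c] c] c] c] c]]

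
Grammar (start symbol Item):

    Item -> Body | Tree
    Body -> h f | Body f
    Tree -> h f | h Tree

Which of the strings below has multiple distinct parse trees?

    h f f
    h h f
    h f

h f f: 1 tree
h h f: 1 tree
h f: 2 trees

h f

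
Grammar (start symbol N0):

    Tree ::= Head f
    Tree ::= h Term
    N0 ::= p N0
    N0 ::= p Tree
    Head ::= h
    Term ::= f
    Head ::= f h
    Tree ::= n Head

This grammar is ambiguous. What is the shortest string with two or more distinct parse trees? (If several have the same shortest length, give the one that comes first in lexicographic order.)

p h f

length 3: p h f has 2 parse trees

Two derivations of p h f:
  N0 ⇒ p Tree ⇒ p Head f ⇒ p h f
  N0 ⇒ p Tree ⇒ p h Term ⇒ p h f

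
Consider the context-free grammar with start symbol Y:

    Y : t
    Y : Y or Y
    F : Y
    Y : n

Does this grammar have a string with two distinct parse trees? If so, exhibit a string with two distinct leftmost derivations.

Ambiguous

Witness: n or n or n

Derivation 1: Y ⇒ Y or Y ⇒ Y or Y or Y ⇒ n or Y or Y ⇒ n or n or Y ⇒ n or n or n
Derivation 2: Y ⇒ Y or Y ⇒ n or Y ⇒ n or Y or Y ⇒ n or n or Y ⇒ n or n or n

Two distinct leftmost derivations for the same string.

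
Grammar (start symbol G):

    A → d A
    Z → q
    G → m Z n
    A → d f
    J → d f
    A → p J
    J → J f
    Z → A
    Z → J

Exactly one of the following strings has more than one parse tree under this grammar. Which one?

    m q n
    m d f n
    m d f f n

m d f n

m q n: 1 tree
m d f n: 2 trees
m d f f n: 1 tree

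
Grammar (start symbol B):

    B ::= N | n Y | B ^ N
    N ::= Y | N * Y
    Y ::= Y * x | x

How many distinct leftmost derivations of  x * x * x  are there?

4

Parse trees for x * x * x:
  [B [N [Y [Y [Y x] * x] * x]]]
  [B [N [N [Y x]] * [Y [Y x] * x]]]
  [B [N [N [Y [Y x] * x]] * [Y x]]]
  [B [N [N [N [Y x]] * [Y x]] * [Y x]]]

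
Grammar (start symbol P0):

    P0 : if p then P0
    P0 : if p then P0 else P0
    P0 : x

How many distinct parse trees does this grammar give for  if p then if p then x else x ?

2

Parse trees for if p then if p then x else x:
  [P0 if p then [P0 if p then [P0 x] else [P0 x]]]
  [P0 if p then [P0 if p then [P0 x]] else [P0 x]]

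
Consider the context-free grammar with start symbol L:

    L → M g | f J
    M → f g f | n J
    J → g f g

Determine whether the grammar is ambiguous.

Witness: f g f g

Derivation 1: L ⇒ M g ⇒ f g f g
Derivation 2: L ⇒ f J ⇒ f g f g

Two distinct leftmost derivations for the same string.

Ambiguous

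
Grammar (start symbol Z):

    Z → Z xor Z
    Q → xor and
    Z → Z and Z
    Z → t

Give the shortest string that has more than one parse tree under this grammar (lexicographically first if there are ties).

length 1: no string has ≥2 trees
length 3: no string has ≥2 trees
length 5: t and t and t has 2 parse trees

Two derivations of t and t and t:
  Z ⇒ Z and Z ⇒ Z and Z and Z ⇒ t and Z and Z ⇒ t and t and Z ⇒ t and t and t
  Z ⇒ Z and Z ⇒ t and Z ⇒ t and Z and Z ⇒ t and t and Z ⇒ t and t and t

t and t and t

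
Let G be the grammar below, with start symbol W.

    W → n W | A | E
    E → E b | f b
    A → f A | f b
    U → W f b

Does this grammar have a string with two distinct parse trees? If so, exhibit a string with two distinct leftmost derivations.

Ambiguous

Witness: f b

Derivation 1: W ⇒ A ⇒ f b
Derivation 2: W ⇒ E ⇒ f b

Two distinct leftmost derivations for the same string.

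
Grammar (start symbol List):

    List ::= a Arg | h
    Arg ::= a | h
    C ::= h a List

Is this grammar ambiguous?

Unambiguous

Only List, Arg are reachable from List; ignoring the rest: The reachable rules are right-linear with at most one rule per (nonterminal, next-terminal) pair. Each input token forces the next rule, so parsing is deterministic.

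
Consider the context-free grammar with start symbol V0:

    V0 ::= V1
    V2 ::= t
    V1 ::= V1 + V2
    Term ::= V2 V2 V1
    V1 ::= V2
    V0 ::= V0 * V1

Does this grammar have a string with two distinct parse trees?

Unambiguous

(Term is unreachable from V0, so its rules don't affect L(V0).) This is a standard precedence ladder (V0 over V1 over V2), with each level left-recursive on its own operator ('*' at V0, '+' at V1). That structure is LR(1), hence unambiguous.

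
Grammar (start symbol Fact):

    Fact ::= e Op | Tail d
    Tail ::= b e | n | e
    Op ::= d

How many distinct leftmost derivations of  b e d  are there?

Parse trees for b e d:
  [Fact [Tail b e] d]

1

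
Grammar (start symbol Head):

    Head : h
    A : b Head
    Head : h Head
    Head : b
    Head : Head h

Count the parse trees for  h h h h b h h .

15

Parse trees for h h h h b h h (showing first 6 of 15):
  [Head h [Head h [Head h [Head h [Head [Head [Head b] h] h]]]]]
  [Head h [Head h [Head h [Head [Head h [Head [Head b] h]] h]]]]
  [Head h [Head h [Head h [Head [Head [Head h [Head b]] h] h]]]]
  [Head h [Head h [Head [Head h [Head h [Head [Head b] h]]] h]]]
  [Head h [Head h [Head [Head h [Head [Head h [Head b]] h]] h]]]
  [Head h [Head h [Head [Head [Head h [Head h [Head b]]] h] h]]]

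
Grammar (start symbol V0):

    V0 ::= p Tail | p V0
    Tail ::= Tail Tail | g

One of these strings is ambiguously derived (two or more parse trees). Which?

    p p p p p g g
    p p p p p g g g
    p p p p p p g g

p p p p p g g g

p p p p p g g: 1 tree
p p p p p g g g: 2 trees
p p p p p p g g: 1 tree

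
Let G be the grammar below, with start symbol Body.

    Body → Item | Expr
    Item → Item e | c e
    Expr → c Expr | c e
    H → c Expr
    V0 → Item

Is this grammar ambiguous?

Witness: c e

Derivation 1: Body ⇒ Item ⇒ c e
Derivation 2: Body ⇒ Expr ⇒ c e

Two distinct leftmost derivations for the same string.

Ambiguous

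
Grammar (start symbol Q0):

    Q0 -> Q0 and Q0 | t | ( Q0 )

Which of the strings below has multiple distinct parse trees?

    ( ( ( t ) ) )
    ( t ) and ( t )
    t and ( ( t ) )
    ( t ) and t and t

( t ) and t and t

( ( ( t ) ) ): 1 tree
( t ) and ( t ): 1 tree
t and ( ( t ) ): 1 tree
( t ) and t and t: 2 trees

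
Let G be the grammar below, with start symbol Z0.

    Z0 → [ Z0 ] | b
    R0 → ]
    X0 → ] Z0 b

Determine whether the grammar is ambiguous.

Unambiguous

(R0, X0 are unreachable from Z0, so their rules don't affect L(Z0).) Each string is a nest of matched brackets around a single atom. An opening bracket forces the recursive rule; an atom forces the base rule.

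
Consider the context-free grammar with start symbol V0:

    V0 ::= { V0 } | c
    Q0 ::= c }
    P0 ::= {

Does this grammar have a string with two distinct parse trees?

Only V0 is reachable from V0; ignoring the rest: Each string is a nest of matched brackets around a single atom. An opening bracket forces the recursive rule; an atom forces the base rule.

Unambiguous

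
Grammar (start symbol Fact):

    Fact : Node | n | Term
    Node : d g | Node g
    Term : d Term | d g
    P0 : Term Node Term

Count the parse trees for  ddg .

Parse trees for ddg:
  [Fact [Term d [Term d g]]]

1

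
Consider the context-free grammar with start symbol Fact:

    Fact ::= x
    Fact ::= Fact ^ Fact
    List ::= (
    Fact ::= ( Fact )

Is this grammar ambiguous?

Ambiguous

Witness: x ^ x ^ x

Derivation 1: Fact ⇒ Fact ^ Fact ⇒ x ^ Fact ⇒ x ^ Fact ^ Fact ⇒ x ^ x ^ Fact ⇒ x ^ x ^ x
Derivation 2: Fact ⇒ Fact ^ Fact ⇒ Fact ^ Fact ^ Fact ⇒ x ^ Fact ^ Fact ⇒ x ^ x ^ Fact ⇒ x ^ x ^ x

Two distinct leftmost derivations for the same string.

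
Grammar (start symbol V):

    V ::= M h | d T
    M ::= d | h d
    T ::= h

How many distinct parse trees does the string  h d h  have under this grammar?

1

Parse trees for h d h:
  [V [M h d] h]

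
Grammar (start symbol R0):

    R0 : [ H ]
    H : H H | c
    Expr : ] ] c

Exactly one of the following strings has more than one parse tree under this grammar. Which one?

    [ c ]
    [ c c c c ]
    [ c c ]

[ c ]: 1 tree
[ c c c c ]: 5 trees
[ c c ]: 1 tree

[ c c c c ]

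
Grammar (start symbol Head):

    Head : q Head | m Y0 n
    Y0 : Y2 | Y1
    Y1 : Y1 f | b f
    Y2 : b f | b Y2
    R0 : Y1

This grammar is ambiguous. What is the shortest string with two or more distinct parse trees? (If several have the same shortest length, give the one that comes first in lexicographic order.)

m b f n

length 4: m b f n has 2 parse trees

Two derivations of m b f n:
  Head ⇒ m Y0 n ⇒ m Y2 n ⇒ m b f n
  Head ⇒ m Y0 n ⇒ m Y1 n ⇒ m b f n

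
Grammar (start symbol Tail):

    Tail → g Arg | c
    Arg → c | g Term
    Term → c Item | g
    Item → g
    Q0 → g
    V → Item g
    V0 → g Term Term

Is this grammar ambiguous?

Unambiguous

Only Tail, Arg, Term, Item are reachable from Tail; ignoring the rest: Restricted to the reachable nonterminals, every rule has the form A → t or A → t B, and no two rules for the same A share a first terminal. The grammar encodes a DFA — one run per string.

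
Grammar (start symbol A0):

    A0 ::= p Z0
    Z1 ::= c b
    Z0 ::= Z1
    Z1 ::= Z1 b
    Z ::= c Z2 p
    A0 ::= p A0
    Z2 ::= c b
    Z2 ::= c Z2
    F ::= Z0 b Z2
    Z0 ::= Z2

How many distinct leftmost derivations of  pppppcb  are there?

2

Parse trees for pppppcb:
  [A0 p [A0 p [A0 p [A0 p [A0 p [Z0 [Z1 c b]]]]]]]
  [A0 p [A0 p [A0 p [A0 p [A0 p [Z0 [Z2 c b]]]]]]]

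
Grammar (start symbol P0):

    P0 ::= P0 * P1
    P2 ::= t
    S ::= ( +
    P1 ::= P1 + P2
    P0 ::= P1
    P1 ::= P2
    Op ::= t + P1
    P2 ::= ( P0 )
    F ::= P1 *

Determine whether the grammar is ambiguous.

(F, S, Op are unreachable from P0, so their rules don't affect L(P0).) P0 → P0 * P1 | P1  ;  P1 → P1 + P2 | P2  — a left-associative chain with P2 at the bottom. Each string factors uniquely by precedence.

Unambiguous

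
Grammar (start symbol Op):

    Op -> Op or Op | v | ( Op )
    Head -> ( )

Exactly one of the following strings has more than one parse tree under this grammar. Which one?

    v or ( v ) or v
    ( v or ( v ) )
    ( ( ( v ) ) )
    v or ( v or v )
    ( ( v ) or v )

v or ( v ) or v: 2 trees
( v or ( v ) ): 1 tree
( ( ( v ) ) ): 1 tree
v or ( v or v ): 1 tree
( ( v ) or v ): 1 tree

v or ( v ) or v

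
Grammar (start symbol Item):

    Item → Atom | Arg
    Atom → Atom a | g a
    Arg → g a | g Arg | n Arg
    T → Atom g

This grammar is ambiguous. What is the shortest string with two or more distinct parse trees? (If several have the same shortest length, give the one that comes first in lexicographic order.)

length 2: g a has 2 parse trees

Two derivations of g a:
  Item ⇒ Atom ⇒ g a
  Item ⇒ Arg ⇒ g a

g a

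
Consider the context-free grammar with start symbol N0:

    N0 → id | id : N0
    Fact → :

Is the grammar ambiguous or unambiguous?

Only N0 is reachable from N0; ignoring the rest: Right-recursive list with a separator: after each atom, whether the separator follows determines the rule. One parse per string.

Unambiguous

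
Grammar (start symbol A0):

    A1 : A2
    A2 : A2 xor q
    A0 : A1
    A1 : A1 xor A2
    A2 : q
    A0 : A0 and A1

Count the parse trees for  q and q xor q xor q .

4

Parse trees for q and q xor q xor q:
  [A0 [A0 [A1 [A2 q]]] and [A1 [A2 [A2 [A2 q] xor q] xor q]]]
  [A0 [A0 [A1 [A2 q]]] and [A1 [A1 [A2 q]] xor [A2 [A2 q] xor q]]]
  [A0 [A0 [A1 [A2 q]]] and [A1 [A1 [A2 [A2 q] xor q]] xor [A2 q]]]
  [A0 [A0 [A1 [A2 q]]] and [A1 [A1 [A1 [A2 q]] xor [A2 q]] xor [A2 q]]]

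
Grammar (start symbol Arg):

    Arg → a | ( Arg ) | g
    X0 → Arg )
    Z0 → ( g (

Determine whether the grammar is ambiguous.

Only Arg is reachable from Arg; ignoring the rest: L(Arg) is { openⁿ atom closeⁿ : n ≥ 0 }. The bracket depth fixes n, and the derivation is forced at every step.

Unambiguous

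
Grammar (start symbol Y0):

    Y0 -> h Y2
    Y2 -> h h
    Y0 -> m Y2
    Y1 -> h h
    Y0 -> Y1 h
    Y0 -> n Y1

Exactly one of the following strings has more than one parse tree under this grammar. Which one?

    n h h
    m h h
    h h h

h h h

n h h: 1 tree
m h h: 1 tree
h h h: 2 trees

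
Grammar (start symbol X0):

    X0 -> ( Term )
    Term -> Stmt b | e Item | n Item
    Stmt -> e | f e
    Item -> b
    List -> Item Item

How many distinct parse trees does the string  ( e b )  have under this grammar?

Parse trees for ( e b ):
  [X0 ( [Term [Stmt e] b] )]
  [X0 ( [Term e [Item b]] )]

2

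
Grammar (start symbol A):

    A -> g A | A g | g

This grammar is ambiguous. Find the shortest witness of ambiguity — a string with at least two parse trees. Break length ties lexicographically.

length 1: no string has ≥2 trees
length 2: g g has 2 parse trees

Two derivations of g g:
  A ⇒ g A ⇒ g g
  A ⇒ A g ⇒ g g

g g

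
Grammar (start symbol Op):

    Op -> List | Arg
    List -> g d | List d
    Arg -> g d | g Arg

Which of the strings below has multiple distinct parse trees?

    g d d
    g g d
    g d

g d d: 1 tree
g g d: 1 tree
g d: 2 trees

g d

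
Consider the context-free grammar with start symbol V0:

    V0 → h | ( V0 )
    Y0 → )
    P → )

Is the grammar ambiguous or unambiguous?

Unambiguous

Only V0 is reachable from V0; ignoring the rest: L(V0) is { openⁿ atom closeⁿ : n ≥ 0 }. The bracket depth fixes n, and the derivation is forced at every step.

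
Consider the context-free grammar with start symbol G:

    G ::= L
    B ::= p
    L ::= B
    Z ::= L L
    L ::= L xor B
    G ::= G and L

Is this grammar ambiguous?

Unambiguous

(Z is unreachable from G, so its rules don't affect L(G).) This is a standard precedence ladder (G over L over B), with each level left-recursive on its own operator ('and' at G, 'xor' at L). That structure is LR(1), hence unambiguous.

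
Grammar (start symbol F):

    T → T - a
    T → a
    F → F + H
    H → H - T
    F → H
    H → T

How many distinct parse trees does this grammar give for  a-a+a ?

Parse trees for a-a+a:
  [F [F [H [H [T a]] - [T a]]] + [H [T a]]]
  [F [F [H [T [T a] - a]]] + [H [T a]]]

2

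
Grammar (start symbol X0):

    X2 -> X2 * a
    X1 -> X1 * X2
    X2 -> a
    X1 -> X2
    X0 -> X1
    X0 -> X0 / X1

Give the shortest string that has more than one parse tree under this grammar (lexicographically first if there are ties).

length 1: no string has ≥2 trees
length 3: a * a has 2 parse trees

Two derivations of a * a:
  X0 ⇒ X1 ⇒ X1 * X2 ⇒ X2 * X2 ⇒ a * X2 ⇒ a * a
  X0 ⇒ X1 ⇒ X2 ⇒ X2 * a ⇒ a * a

a * a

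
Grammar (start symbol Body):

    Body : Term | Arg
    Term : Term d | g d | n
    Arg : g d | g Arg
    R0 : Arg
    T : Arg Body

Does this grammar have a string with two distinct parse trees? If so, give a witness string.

Witness: g d

Derivation 1: Body ⇒ Term ⇒ g d
Derivation 2: Body ⇒ Arg ⇒ g d

Two distinct leftmost derivations for the same string.

Ambiguous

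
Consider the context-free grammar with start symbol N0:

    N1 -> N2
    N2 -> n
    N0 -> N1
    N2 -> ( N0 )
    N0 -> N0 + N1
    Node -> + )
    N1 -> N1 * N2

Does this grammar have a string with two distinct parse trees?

(Node is unreachable from N0, so its rules don't affect L(N0).) N0 → N0 + N1 | N1  ;  N1 → N1 * N2 | N2  — a left-associative chain with N2 at the bottom. Each string factors uniquely by precedence.

Unambiguous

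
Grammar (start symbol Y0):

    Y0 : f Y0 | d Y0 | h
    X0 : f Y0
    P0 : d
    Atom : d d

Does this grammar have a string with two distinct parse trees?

Unambiguous

Only Y0 is reachable from Y0; ignoring the rest: The reachable rules are right-linear with at most one rule per (nonterminal, next-terminal) pair. Each input token forces the next rule, so parsing is deterministic.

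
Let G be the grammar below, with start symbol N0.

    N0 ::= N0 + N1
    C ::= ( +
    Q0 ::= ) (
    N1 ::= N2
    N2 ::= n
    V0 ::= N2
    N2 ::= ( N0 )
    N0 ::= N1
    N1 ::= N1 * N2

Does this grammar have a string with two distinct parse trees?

Unambiguous

Only N0, N1, N2 are reachable from N0; ignoring the rest: This is a standard precedence ladder (N0 over N1 over N2), with each level left-recursive on its own operator ('+' at N0, '*' at N1). That structure is LR(1), hence unambiguous.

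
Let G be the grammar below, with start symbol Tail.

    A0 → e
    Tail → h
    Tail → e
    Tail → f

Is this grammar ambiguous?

Unambiguous

(A0 is unreachable from Tail, so its rules don't affect L(Tail).) Restricted to the reachable nonterminals, every rule has the form A → t or A → t B, and no two rules for the same A share a first terminal. The grammar encodes a DFA — one run per string.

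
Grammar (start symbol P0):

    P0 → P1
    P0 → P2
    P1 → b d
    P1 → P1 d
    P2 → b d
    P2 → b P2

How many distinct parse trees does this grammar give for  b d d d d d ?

Parse trees for b d d d d d:
  [P0 [P1 [P1 [P1 [P1 [P1 b d] d] d] d] d]]

1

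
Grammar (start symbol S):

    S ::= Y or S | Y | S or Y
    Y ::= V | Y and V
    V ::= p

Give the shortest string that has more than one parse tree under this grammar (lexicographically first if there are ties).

p or p

length 1: no string has ≥2 trees
length 3: p or p has 2 parse trees

Two derivations of p or p:
  S ⇒ Y or S ⇒ V or S ⇒ p or S ⇒ p or Y ⇒ p or V ⇒ p or p
  S ⇒ S or Y ⇒ Y or Y ⇒ V or Y ⇒ p or Y ⇒ p or V ⇒ p or p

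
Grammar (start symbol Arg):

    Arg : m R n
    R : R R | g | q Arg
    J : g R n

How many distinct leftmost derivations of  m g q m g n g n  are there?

Parse trees for m g q m g n g n:
  [Arg m [R [R g] [R [R q [Arg m [R g] n]] [R g]]] n]
  [Arg m [R [R [R g] [R q [Arg m [R g] n]]] [R g]] n]

2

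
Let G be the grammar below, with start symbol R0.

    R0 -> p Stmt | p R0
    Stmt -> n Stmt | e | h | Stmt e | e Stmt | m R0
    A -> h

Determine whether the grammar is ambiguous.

Ambiguous

Witness: p e e

Derivation 1: R0 ⇒ p Stmt ⇒ p Stmt e ⇒ p e e
Derivation 2: R0 ⇒ p Stmt ⇒ p e Stmt ⇒ p e e

Two distinct leftmost derivations for the same string.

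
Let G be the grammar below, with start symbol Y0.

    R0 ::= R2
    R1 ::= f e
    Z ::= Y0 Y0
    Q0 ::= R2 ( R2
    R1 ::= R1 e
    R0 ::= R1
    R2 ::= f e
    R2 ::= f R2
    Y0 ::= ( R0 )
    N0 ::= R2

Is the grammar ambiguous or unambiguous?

Ambiguous

Witness: ( f e )

Derivation 1: Y0 ⇒ ( R0 ) ⇒ ( R2 ) ⇒ ( f e )
Derivation 2: Y0 ⇒ ( R0 ) ⇒ ( R1 ) ⇒ ( f e )

Two distinct leftmost derivations for the same string.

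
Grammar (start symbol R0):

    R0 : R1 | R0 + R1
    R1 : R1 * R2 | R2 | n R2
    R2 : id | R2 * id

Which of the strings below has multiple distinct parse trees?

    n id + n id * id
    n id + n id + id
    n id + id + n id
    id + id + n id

n id + n id * id: 2 trees
n id + n id + id: 1 tree
n id + id + n id: 1 tree
id + id + n id: 1 tree

n id + n id * id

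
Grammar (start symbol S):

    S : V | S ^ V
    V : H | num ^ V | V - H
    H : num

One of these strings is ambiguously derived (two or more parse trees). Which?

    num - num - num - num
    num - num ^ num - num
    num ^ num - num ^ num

num - num - num - num: 1 tree
num - num ^ num - num: 1 tree
num ^ num - num ^ num: 3 trees

num ^ num - num ^ num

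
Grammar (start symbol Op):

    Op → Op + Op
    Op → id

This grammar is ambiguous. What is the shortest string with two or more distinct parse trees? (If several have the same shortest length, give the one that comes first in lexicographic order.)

id + id + id

length 1: no string has ≥2 trees
length 3: no string has ≥2 trees
length 5: id + id + id has 2 parse trees

Two derivations of id + id + id:
  Op ⇒ Op + Op ⇒ Op + Op + Op ⇒ id + Op + Op ⇒ id + id + Op ⇒ id + id + id
  Op ⇒ Op + Op ⇒ id + Op ⇒ id + Op + Op ⇒ id + id + Op ⇒ id + id + id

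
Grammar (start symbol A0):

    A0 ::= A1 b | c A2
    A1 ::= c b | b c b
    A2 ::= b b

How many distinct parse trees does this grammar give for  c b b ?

2

Parse trees for c b b:
  [A0 [A1 c b] b]
  [A0 c [A2 b b]]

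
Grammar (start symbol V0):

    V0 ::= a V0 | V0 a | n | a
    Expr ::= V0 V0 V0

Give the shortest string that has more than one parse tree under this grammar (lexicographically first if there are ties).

a a

length 1: no string has ≥2 trees
length 2: a a has 2 parse trees

Two derivations of a a:
  V0 ⇒ a V0 ⇒ a a
  V0 ⇒ V0 a ⇒ a a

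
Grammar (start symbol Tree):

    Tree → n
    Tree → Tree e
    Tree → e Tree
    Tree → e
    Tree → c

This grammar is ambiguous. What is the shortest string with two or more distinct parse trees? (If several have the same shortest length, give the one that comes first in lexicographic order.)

length 1: no string has ≥2 trees
length 2: e e has 2 parse trees

Two derivations of e e:
  Tree ⇒ Tree e ⇒ e e
  Tree ⇒ e Tree ⇒ e e

e e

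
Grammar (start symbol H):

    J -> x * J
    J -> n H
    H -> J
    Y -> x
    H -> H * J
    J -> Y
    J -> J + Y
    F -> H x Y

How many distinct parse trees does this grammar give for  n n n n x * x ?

Parse trees for n n n n x * x:
  [H [J n [H [J n [H [J n [H [J n [H [J x * [J [Y x]]]]]]]]]]]]
  [H [J n [H [J n [H [J n [H [J n [H [H [J [Y x]]] * [J [Y x]]]]]]]]]]]
  [H [J n [H [J n [H [J n [H [H [J n [H [J [Y x]]]]] * [J [Y x]]]]]]]]]
  [H [J n [H [J n [H [H [J n [H [J n [H [J [Y x]]]]]]] * [J [Y x]]]]]]]
  [H [J n [H [H [J n [H [J n [H [J n [H [J [Y x]]]]]]]]] * [J [Y x]]]]]
  [H [H [J n [H [J n [H [J n [H [J n [H [J [Y x]]]]]]]]]]] * [J [Y x]]]

6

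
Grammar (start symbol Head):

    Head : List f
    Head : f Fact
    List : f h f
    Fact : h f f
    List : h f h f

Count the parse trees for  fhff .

2

Parse trees for fhff:
  [Head [List f h f] f]
  [Head f [Fact h f f]]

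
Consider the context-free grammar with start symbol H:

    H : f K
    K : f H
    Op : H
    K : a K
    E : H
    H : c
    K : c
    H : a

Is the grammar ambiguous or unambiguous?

Unambiguous

(E, Op are unreachable from H, so their rules don't affect L(H).) The reachable rules are right-linear with at most one rule per (nonterminal, next-terminal) pair. Each input token forces the next rule, so parsing is deterministic.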